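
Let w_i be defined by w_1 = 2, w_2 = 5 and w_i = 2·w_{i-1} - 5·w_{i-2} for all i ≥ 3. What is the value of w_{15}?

Compute successive terms:
w_3 = 0; w_4 = -25; w_5 = -50; …; w_{12} = 8975; w_{13} = 38950; w_{14} = 33025; w_{15} = -128700.

-128700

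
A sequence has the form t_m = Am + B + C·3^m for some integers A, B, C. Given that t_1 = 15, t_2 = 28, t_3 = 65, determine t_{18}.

Plug in m = 1, 2, 3: A + B + 3C = 15; 2A + B + 9C = 28; 3A + B + 27C = 65.
Subtracting the first from the second: A + 6C = 13.
Subtracting the second from the third: A + 18C = 37.
Solving: C = 2, A = 1, then B = 8.
So t_m = 1·m + 8 + 2·3^m; at m=18 this is 774841004.

774841004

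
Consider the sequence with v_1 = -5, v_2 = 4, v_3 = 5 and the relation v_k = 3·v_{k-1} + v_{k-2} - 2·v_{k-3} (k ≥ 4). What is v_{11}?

Step forward from the initial values:
v_4 = 29; v_5 = 84; v_6 = 271; v_7 = 839; v_8 = 2620; v_9 = 8157; v_{10} = 25413; v_{11} = 79156.

79156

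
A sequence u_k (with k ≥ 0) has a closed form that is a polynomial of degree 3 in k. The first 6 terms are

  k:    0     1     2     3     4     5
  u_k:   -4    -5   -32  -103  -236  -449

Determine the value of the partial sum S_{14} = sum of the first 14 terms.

-27629

1st diffs: -1, -27, -71, -133, -213.
2nd diffs: -26, -44, -62, -80.
3rd diffs: -18, -18, -18 (constant).
Newton forward-difference form: u_k = -4 + (-1)·C(k,1) + (-26)·C(k,2) + (-18)·C(k,3).
Continuing: …, -760, -1187, -1748, -2461, …, u_{13} = -7193.
Summing k = 0..13 (14 terms) gives -27629.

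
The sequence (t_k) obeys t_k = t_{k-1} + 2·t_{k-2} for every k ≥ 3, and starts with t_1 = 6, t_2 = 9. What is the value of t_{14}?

Applying the relation repeatedly:
t_3 = 21; t_4 = 39; t_5 = 81; …; t_{11} = 5121; t_{12} = 10239; t_{13} = 20481; t_{14} = 40959.
(Characteristic roots are 2 and -1.)

40959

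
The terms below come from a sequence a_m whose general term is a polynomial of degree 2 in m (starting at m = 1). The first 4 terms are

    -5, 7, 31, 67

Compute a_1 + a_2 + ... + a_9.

1395

1st diffs: 12, 24, 36.
2nd diffs: 12, 12 (constant).
So a_m = 6m^2 - 6m - 5.
Continuing: …, 115, 175, 247, 331, …, a_9 = 427.
Summing m = 1..9 (9 terms) gives 1395.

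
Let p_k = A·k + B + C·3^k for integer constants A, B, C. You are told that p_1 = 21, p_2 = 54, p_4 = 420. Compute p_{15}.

71744583

Write the equations: A + B + 3C = 21; 2A + B + 9C = 54; 4A + B + 81C = 420.
Subtracting the first from the second: A + 6C = 33.
Subtracting the second from the third: 2A + 72C = 366.
Solving: C = 5, A = 3, then B = 3.
Hence p_{15} = 3·15 + 3 + 5·14348907 = 71744583.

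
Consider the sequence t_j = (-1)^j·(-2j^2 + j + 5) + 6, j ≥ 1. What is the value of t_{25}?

1226

(-1)^25 = -1; -2j^2 + j + 5 at j=25 is -1220; so t_{25} = 1226.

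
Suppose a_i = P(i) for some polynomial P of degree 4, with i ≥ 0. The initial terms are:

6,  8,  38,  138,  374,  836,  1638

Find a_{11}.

1st diffs: 2, 30, 100, 236, 462, 802.
2nd diffs: 28, 70, 136, 226, 340.
3rd diffs: 42, 66, 90, 114.
4th diffs: 24, 24, 24 (constant).
Newton forward-difference form: a_i = 6 + 2·C(i,1) + 28·C(i,2) + 42·C(i,3) + 24·C(i,4).
At i = 11: i = 11, so a_{11} = 6 + 22 + 1540 + 6930 + 7920 = 16418.

16418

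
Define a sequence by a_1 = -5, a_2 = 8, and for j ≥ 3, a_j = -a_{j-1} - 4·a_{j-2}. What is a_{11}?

-5860

Applying the relation repeatedly:
a_3 = 12; a_4 = -44; a_5 = -4; a_6 = 180; a_7 = -164; a_8 = -556; a_9 = 1212; a_{10} = 1012; a_{11} = -5860.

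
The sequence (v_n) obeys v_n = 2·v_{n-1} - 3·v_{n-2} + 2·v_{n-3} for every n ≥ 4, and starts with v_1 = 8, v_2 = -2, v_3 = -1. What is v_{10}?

184

Iterate the recurrence:
v_4 = 20;  v_5 = 39;  v_6 = 16;  v_7 = -45;  v_8 = -60;  v_9 = 47;  v_{10} = 184.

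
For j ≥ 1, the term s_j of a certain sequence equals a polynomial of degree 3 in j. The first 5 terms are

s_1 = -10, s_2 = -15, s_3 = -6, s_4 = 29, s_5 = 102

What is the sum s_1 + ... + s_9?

2418

1st diffs: -5, 9, 35, 73.
2nd diffs: 14, 26, 38.
3rd diffs: 12, 12 (constant).
Newton forward-difference form: s_j = -10 + (-5)·C(j-1,1) + 14·C(j-1,2) + 12·C(j-1,3).
Continuing: 225, 410, 669, 1014.
Summing j = 1..9 (9 terms) gives 2418.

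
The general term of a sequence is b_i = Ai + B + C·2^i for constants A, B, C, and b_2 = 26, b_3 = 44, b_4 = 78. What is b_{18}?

The three given values yield: 2A + B + 4C = 26; 3A + B + 8C = 44; 4A + B + 16C = 78.
Subtracting the first from the second: A + 4C = 18.
Subtracting the second from the third: A + 8C = 34.
Solving: C = 4, A = 2, then B = 6.
Therefore b_{18} = 36 + 6 + 4·262144 = 1048618.

1048618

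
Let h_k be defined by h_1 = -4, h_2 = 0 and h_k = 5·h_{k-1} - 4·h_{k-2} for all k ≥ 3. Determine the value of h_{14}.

Compute successive terms:
h_3 = 16;  h_4 = 80;  h_5 = 336;  …;  h_{11} = 1398096;  h_{12} = 5592400;  h_{13} = 22369616;  h_{14} = 89478480.
(Characteristic roots are 4 and 1.)

89478480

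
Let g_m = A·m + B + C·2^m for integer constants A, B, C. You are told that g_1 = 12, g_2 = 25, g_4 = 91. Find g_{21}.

At m = 1, 2, 4: A + B + 2C = 12; 2A + B + 4C = 25; 4A + B + 16C = 91.
Subtracting the first from the second: A + 2C = 13.
Subtracting the second from the third: 2A + 12C = 66.
Solving: C = 5, A = 3, then B = -1.
Hence g_{21} = 3·21 + (-1) + 5·2097152 = 10485822.

10485822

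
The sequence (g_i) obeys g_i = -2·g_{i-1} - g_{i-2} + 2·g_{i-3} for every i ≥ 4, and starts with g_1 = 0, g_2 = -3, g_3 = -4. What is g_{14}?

2589

Step forward from the initial values:
g_4 = 11;  g_5 = -24;  g_6 = 29;  …;  g_{11} = 364;  g_{12} = -53;  g_{13} = -904;  g_{14} = 2589.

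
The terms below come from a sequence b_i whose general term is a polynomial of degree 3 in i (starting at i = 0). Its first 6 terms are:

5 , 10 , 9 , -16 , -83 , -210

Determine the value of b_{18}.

-15511

1st diffs: 5, -1, -25, -67, -127.
2nd diffs: -6, -24, -42, -60.
3rd diffs: -18, -18, -18 (constant).
So b_i = -3i^3 + 6i^2 + 2i + 5.
Evaluating at i = 18 gives b_{18} = -15511.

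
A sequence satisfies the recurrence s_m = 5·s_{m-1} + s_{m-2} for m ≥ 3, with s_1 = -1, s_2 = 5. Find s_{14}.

Iterate the recurrence:
s_3 = 24;  s_4 = 125;  s_5 = 649;  …;  s_{11} = 12721749;  s_{12} = 66058730;  s_{13} = 343015399;  s_{14} = 1781135725.

1781135725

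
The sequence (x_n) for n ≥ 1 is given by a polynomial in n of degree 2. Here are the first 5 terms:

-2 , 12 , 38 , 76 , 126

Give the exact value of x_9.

446

1st diffs: 14, 26, 38, 50.
2nd diffs: 12, 12, 12 (constant).
So x_n = 6n^2 - 4n - 4.
Evaluating at n = 9 gives x_9 = 446.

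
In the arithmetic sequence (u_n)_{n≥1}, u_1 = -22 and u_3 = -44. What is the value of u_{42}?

-473

Common difference d = (-44 - (-22)) / (3 - 1) = -11.
u_n = -22 + (n - 1)·(-11).
u_{42} = -22 + 41·(-11) = -473.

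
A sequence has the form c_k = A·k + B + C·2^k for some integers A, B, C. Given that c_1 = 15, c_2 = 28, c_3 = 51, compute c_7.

Write the equations: A + B + 2C = 15; 2A + B + 4C = 28; 3A + B + 8C = 51.
Subtracting the first from the second: A + 2C = 13.
Subtracting the second from the third: A + 4C = 23.
Solving: C = 5, A = 3, then B = 2.
Hence c_7 = 3·7 + 2 + 5·128 = 663.

663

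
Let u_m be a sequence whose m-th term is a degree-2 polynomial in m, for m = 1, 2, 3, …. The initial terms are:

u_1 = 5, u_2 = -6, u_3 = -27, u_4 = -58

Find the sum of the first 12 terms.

-2866

1st diffs: -11, -21, -31.
2nd diffs: -10, -10 (constant).
Newton forward-difference form: u_m = 5 + (-11)·C(m-1,1) + (-10)·C(m-1,2).
Continuing: …, -99, -150, -211, -282, …, u_{12} = -666.
Summing m = 1..12 (12 terms) gives -2866.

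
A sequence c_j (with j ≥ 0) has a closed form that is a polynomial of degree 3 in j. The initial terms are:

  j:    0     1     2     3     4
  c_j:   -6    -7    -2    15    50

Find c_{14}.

2710

1st diffs: -1, 5, 17, 35.
2nd diffs: 6, 12, 18.
3rd diffs: 6, 6 (constant).
Newton forward-difference form: c_j = -6 + (-1)·C(j,1) + 6·C(j,2) + 6·C(j,3).
At j = 14: j = 14, so c_{14} = -6 - 14 + 546 + 2184 = 2710.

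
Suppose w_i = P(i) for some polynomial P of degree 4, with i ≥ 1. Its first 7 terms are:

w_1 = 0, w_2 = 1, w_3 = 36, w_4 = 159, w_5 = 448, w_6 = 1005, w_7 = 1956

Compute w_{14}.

1st diffs: 1, 35, 123, 289, 557, 951.
2nd diffs: 34, 88, 166, 268, 394.
3rd diffs: 54, 78, 102, 126.
4th diffs: 24, 24, 24 (constant).
Newton forward-difference form: w_i = 1·C(i-1,1) + 34·C(i-1,2) + 54·C(i-1,3) + 24·C(i-1,4).
At i = 14: i-1 = 13, so w_{14} = 13 + 2652 + 15444 + 17160 = 35269.

35269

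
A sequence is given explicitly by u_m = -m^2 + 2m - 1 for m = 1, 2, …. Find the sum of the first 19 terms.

Over m = 1..19: Σm = 190, Σm² = 2470.
Total = (-1)·2470 + (2)·190 + (-1)·19 = -2109.

-2109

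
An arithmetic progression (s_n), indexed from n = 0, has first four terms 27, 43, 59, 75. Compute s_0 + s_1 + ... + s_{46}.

Common difference d = 16.
s_n = 27 + (n - 0)·16.
s_{46} = 763; S = 47·(27 + 763)/2 = 18565.

18565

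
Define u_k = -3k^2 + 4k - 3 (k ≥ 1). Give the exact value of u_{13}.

-458

u_{13} = -3·13^2 + 4·13 - 3 = -458.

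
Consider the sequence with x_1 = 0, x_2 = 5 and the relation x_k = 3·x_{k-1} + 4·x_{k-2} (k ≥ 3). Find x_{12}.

4194305

Applying the relation repeatedly:
x_3 = 15  x_4 = 65  x_5 = 255  x_6 = 1025  x_7 = 4095  x_8 = 16385  x_9 = 65535  x_{10} = 262145  x_{11} = 1048575  x_{12} = 4194305.
(Characteristic roots are 4 and -1.)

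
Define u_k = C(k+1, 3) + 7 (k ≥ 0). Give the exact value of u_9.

127

C(10, 3) = 120, so u_9 = 127.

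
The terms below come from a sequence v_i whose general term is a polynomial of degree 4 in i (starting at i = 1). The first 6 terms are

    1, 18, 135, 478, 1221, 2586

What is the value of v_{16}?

1st diffs: 17, 117, 343, 743, 1365.
2nd diffs: 100, 226, 400, 622.
3rd diffs: 126, 174, 222.
4th diffs: 48, 48 (constant).
Newton forward-difference form: v_i = 1 + 17·C(i-1,1) + 100·C(i-1,2) + 126·C(i-1,3) + 48·C(i-1,4).
At i = 16: i-1 = 15, so v_{16} = 1 + 255 + 10500 + 57330 + 65520 = 133606.

133606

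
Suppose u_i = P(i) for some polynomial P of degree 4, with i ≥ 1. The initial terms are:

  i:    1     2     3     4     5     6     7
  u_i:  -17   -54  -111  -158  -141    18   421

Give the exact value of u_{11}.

7353

1st diffs: -37, -57, -47, 17, 159, 403.
2nd diffs: -20, 10, 64, 142, 244.
3rd diffs: 30, 54, 78, 102.
4th diffs: 24, 24, 24 (constant).
Newton forward-difference form: u_i = -17 + (-37)·C(i-1,1) + (-20)·C(i-1,2) + 30·C(i-1,3) + 24·C(i-1,4).
At i = 11: i-1 = 10, so u_{11} = -17 - 370 - 900 + 3600 + 5040 = 7353.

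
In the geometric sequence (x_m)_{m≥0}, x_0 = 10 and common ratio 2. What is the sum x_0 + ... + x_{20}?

20971510

x_m = 10·2^(m-0).
S = 10·(2^21 - 1)/(2 - 1) = 10·(2097152 - 1)/(1) = 20971510.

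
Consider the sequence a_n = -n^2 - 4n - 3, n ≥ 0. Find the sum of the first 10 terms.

-495

Over n = 0..9: Σn = 45, Σn² = 285.
Total = (-1)·285 + (-4)·45 + (-3)·10 = -495.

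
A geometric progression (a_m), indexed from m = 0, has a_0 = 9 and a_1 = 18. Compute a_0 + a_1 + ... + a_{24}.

Common ratio r = 2.
a_m = 9·2^(m-0).
S = 9·(2^25 - 1)/(2 - 1) = 9·(33554432 - 1)/(1) = 301989879.

301989879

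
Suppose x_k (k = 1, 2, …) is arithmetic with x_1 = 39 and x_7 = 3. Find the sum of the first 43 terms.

-3741

Common difference d = (3 - 39) / (7 - 1) = -6.
x_k = 39 + (k - 1)·(-6).
x_{43} = -213; S = 43·(39 + (-213))/2 = -3741.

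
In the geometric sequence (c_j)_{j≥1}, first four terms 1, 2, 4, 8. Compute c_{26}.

33554432

Common ratio r = 2.
c_j = 1·2^(j-1).
c_{26} = 1·2^25 = 33554432.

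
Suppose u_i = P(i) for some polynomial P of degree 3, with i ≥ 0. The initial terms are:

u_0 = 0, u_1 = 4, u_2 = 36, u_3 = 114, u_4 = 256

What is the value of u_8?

1st diffs: 4, 32, 78, 142.
2nd diffs: 28, 46, 64.
3rd diffs: 18, 18 (constant).
Newton forward-difference form: u_i = 4·C(i,1) + 28·C(i,2) + 18·C(i,3).
At i = 8: i = 8, so u_8 = 32 + 784 + 1008 = 1824.

1824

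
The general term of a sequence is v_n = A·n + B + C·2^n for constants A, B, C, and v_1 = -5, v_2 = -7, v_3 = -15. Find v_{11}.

-6103

Write the equations: A + B + 2C = -5; 2A + B + 4C = -7; 3A + B + 8C = -15.
Subtracting the first from the second: A + 2C = -2.
Subtracting the second from the third: A + 4C = -8.
Solving: C = -3, A = 4, then B = -3.
Hence v_{11} = 4·11 + (-3) + (-3)·2048 = -6103.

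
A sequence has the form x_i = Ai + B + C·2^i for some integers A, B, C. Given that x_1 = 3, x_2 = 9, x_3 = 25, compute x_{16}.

Write the equations: A + B + 2C = 3; 2A + B + 4C = 9; 3A + B + 8C = 25.
Subtracting the first from the second: A + 2C = 6.
Subtracting the second from the third: A + 4C = 16.
Solving: C = 5, A = -4, then B = -3.
So x_i = -4·i + (-3) + 5·2^i; at i=16 this is 327613.

327613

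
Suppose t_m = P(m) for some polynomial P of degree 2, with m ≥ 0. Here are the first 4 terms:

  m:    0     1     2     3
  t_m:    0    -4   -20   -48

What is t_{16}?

1st diffs: -4, -16, -28.
2nd diffs: -12, -12 (constant).
Newton forward-difference form: t_m = (-4)·C(m,1) + (-12)·C(m,2).
At m = 16: m = 16, so t_{16} = -64 - 1440 = -1504.

-1504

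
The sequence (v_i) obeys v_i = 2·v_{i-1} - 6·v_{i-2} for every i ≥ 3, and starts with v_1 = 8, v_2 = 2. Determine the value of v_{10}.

-8416

Compute successive terms:
v_3 = -44, v_4 = -100, v_5 = 64, v_6 = 728, v_7 = 1072, v_8 = -2224, v_9 = -10880, v_{10} = -8416.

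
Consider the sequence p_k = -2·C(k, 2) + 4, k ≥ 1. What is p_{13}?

-152

C(13, 2) = 78, so p_{13} = -152.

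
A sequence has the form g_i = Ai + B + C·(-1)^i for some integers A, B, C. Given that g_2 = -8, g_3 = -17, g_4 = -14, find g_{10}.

-32

Write the equations: 2A + B + C = -8; 3A + B - C = -17; 4A + B + C = -14.
Subtracting the first from the second: A - 2C = -9.
Subtracting the second from the third: A + 2C = 3.
Solving: C = 3, A = -3, then B = -5.
Hence g_{10} = -3·10 + (-5) + 3·1 = -32.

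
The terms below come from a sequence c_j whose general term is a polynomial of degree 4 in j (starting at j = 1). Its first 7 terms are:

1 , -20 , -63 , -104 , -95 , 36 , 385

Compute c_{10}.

4060

1st diffs: -21, -43, -41, 9, 131, 349.
2nd diffs: -22, 2, 50, 122, 218.
3rd diffs: 24, 48, 72, 96.
4th diffs: 24, 24, 24 (constant).
Newton forward-difference form: c_j = 1 + (-21)·C(j-1,1) + (-22)·C(j-1,2) + 24·C(j-1,3) + 24·C(j-1,4).
At j = 10: j-1 = 9, so c_{10} = 1 - 189 - 792 + 2016 + 3024 = 4060.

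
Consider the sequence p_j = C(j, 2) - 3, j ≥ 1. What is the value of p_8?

C(8, 2) = 28, so p_8 = 25.

25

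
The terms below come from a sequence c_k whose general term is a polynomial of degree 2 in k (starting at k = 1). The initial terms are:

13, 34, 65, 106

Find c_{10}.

562

1st diffs: 21, 31, 41.
2nd diffs: 10, 10 (constant).
So c_k = 5k^2 + 6k + 2.
Evaluating at k = 10 gives c_{10} = 562.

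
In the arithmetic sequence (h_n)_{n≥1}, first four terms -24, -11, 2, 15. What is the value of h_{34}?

405

Common difference d = 13.
h_n = -24 + (n - 1)·13.
h_{34} = -24 + 33·13 = 405.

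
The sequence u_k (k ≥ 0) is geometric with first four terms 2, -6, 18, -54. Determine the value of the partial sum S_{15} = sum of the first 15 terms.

7174454

Common ratio r = -3.
u_k = 2·(-3)^(k-0).
S = 2·((-3)^15 - 1)/(-3 - 1) = 2·(-14348907 - 1)/(-4) = 7174454.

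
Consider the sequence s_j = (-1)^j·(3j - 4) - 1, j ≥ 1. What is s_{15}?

-42

(-1)^15 = -1; 3j - 4 at j=15 is 41; so s_{15} = -42.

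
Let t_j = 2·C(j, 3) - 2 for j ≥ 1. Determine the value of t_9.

C(9, 3) = 84, so t_9 = 166.

166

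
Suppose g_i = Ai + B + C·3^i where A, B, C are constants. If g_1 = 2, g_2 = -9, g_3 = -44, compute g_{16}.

At i = 1, 2, 3: A + B + 3C = 2; 2A + B + 9C = -9; 3A + B + 27C = -44.
Subtracting the first from the second: A + 6C = -11.
Subtracting the second from the third: A + 18C = -35.
Solving: C = -2, A = 1, then B = 7.
So g_i = 1·i + 7 + (-2)·3^i; at i=16 this is -86093419.

-86093419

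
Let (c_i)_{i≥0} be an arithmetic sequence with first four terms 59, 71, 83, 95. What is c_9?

167

Common difference d = 12.
c_i = 59 + (i - 0)·12.
c_9 = 59 + 9·12 = 167.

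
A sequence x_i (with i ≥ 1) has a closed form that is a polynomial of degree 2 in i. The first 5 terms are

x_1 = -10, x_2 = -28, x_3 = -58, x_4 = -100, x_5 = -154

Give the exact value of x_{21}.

1st diffs: -18, -30, -42, -54.
2nd diffs: -12, -12, -12 (constant).
Newton forward-difference form: x_i = -10 + (-18)·C(i-1,1) + (-12)·C(i-1,2).
At i = 21: i-1 = 20, so x_{21} = -10 - 360 - 2280 = -2650.

-2650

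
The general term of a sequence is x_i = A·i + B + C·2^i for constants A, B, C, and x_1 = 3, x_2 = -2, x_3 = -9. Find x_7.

-141

Write the equations: A + B + 2C = 3; 2A + B + 4C = -2; 3A + B + 8C = -9.
Subtracting the first from the second: A + 2C = -5.
Subtracting the second from the third: A + 4C = -7.
Solving: C = -1, A = -3, then B = 8.
So x_i = -3·i + 8 + (-1)·2^i; at i=7 this is -141.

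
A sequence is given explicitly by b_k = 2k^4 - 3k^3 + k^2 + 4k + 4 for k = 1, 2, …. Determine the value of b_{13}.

b_{13} = 2·13^4 - 3·13^3 + 1·13^2 + 4·13 + 4 = 50756.

50756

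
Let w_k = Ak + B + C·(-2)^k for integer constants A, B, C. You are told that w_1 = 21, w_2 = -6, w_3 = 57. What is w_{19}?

Write the equations: A + B - 2C = 21; 2A + B + 4C = -6; 3A + B - 8C = 57.
Subtracting the first from the second: A + 6C = -27.
Subtracting the second from the third: A - 12C = 63.
Solving: C = -5, A = 3, then B = 8.
Hence w_{19} = 3·19 + 8 + (-5)·(-524288) = 2621505.

2621505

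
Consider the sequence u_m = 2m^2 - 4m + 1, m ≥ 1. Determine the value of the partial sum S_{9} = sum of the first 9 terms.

Over m = 1..9: Σm = 45, Σm² = 285.
Total = (2)·285 + (-4)·45 + (1)·9 = 399.

399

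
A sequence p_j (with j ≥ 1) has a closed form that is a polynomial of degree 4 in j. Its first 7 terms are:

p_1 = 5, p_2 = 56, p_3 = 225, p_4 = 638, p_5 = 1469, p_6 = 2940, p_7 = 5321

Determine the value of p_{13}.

1st diffs: 51, 169, 413, 831, 1471, 2381.
2nd diffs: 118, 244, 418, 640, 910.
3rd diffs: 126, 174, 222, 270.
4th diffs: 48, 48, 48 (constant).
So p_j = 2j^4 + j^3 + 3j^2 + 5j - 6.
Evaluating at j = 13 gives p_{13} = 59885.

59885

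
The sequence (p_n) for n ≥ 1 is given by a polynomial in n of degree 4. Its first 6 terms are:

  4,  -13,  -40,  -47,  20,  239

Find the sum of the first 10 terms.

1st diffs: -17, -27, -7, 67, 219.
2nd diffs: -10, 20, 74, 152.
3rd diffs: 30, 54, 78.
4th diffs: 24, 24 (constant).
Newton forward-difference form: p_n = 4 + (-17)·C(n-1,1) + (-10)·C(n-1,2) + 30·C(n-1,3) + 24·C(n-1,4).
Continuing: 712, 1565, 2948, 5035.
Summing n = 1..10 (10 terms) gives 10423.

10423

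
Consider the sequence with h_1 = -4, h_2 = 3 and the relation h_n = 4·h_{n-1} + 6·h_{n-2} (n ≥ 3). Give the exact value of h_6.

Step forward from the initial values:
h_3 = -12  h_4 = -30  h_5 = -192  h_6 = -948.

-948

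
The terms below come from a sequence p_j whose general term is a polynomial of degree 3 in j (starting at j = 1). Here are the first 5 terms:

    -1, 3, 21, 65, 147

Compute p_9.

1st diffs: 4, 18, 44, 82.
2nd diffs: 14, 26, 38.
3rd diffs: 12, 12 (constant).
So p_j = 2j^3 - 5j^2 + 5j - 3.
Evaluating at j = 9 gives p_9 = 1095.

1095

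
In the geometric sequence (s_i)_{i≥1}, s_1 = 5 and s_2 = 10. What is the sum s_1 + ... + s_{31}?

10737418235

Common ratio r = 2.
s_i = 5·2^(i-1).
S = 5·(2^31 - 1)/(2 - 1) = 5·(2147483648 - 1)/(1) = 10737418235.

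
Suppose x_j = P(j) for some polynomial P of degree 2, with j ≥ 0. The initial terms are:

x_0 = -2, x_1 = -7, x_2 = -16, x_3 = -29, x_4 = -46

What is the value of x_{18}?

1st diffs: -5, -9, -13, -17.
2nd diffs: -4, -4, -4 (constant).
Newton forward-difference form: x_j = -2 + (-5)·C(j,1) + (-4)·C(j,2).
At j = 18: j = 18, so x_{18} = -2 - 90 - 612 = -704.

-704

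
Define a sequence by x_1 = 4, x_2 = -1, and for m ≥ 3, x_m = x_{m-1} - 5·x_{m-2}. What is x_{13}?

-47596

Step forward from the initial values:
x_3 = -21;  x_4 = -16;  x_5 = 89;  …;  x_{10} = 5864;  x_{11} = 4569;  x_{12} = -24751;  x_{13} = -47596.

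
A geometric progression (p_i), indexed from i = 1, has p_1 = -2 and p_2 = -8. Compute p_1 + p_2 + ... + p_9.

Common ratio r = 4.
p_i = (-2)·4^(i-1).
S = (-2)·(4^9 - 1)/(4 - 1) = (-2)·(262144 - 1)/(3) = -174762.

-174762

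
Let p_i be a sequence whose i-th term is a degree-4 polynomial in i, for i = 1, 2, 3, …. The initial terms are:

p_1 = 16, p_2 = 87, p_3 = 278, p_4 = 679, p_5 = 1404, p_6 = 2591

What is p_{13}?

1st diffs: 71, 191, 401, 725, 1187.
2nd diffs: 120, 210, 324, 462.
3rd diffs: 90, 114, 138.
4th diffs: 24, 24 (constant).
So p_i = i^4 + 5i^3 + 5i^2 + 6i - 1.
Evaluating at i = 13 gives p_{13} = 40468.

40468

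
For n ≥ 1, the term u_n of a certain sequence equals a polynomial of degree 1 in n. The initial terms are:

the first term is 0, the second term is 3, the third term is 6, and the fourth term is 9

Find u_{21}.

1st diffs: 3, 3, 3 (constant).
So u_n = 3n - 3.
Evaluating at n = 21 gives u_{21} = 60.

60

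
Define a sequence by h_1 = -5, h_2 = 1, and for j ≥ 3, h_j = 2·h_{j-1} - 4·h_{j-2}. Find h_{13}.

Compute successive terms:
h_3 = 22, h_4 = 40, h_5 = -8, …, h_{10} = 2560, h_{11} = -512, h_{12} = -11264, h_{13} = -20480.

-20480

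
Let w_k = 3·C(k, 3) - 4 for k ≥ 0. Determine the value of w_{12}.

C(12, 3) = 220, so w_{12} = 656.

656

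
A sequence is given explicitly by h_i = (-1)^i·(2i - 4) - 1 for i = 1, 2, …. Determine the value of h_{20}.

(-1)^20 = 1; 2i - 4 at i=20 is 36; so h_{20} = 35.

35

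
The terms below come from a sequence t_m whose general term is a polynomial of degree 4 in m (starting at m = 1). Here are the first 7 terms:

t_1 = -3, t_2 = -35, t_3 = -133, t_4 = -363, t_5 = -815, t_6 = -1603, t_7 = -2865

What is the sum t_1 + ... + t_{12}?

1st diffs: -32, -98, -230, -452, -788, -1262.
2nd diffs: -66, -132, -222, -336, -474.
3rd diffs: -66, -90, -114, -138.
4th diffs: -24, -24, -24 (constant).
Newton forward-difference form: t_m = -3 + (-32)·C(m-1,1) + (-66)·C(m-1,2) + (-66)·C(m-1,3) + (-24)·C(m-1,4).
Continuing: …, -4763, -7483, -11235, -16253, …, t_{12} = -22795.
Summing m = 1..12 (12 terms) gives -68346.

-68346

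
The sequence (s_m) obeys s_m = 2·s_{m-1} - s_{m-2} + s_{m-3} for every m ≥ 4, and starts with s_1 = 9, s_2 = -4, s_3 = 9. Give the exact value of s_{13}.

4004

Iterate the recurrence:
s_4 = 31  s_5 = 49  s_6 = 76  s_7 = 134  s_8 = 241  s_9 = 424  s_{10} = 741  s_{11} = 1299  s_{12} = 2281  s_{13} = 4004.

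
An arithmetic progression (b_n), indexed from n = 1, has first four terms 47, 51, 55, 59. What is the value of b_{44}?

Common difference d = 4.
b_n = 47 + (n - 1)·4.
b_{44} = 47 + 43·4 = 219.

219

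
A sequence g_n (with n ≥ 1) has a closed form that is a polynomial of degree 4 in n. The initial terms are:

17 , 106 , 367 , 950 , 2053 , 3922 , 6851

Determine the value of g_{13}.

69197

1st diffs: 89, 261, 583, 1103, 1869, 2929.
2nd diffs: 172, 322, 520, 766, 1060.
3rd diffs: 150, 198, 246, 294.
4th diffs: 48, 48, 48 (constant).
Newton forward-difference form: g_n = 17 + 89·C(n-1,1) + 172·C(n-1,2) + 150·C(n-1,3) + 48·C(n-1,4).
At n = 13: n-1 = 12, so g_{13} = 17 + 1068 + 11352 + 33000 + 23760 = 69197.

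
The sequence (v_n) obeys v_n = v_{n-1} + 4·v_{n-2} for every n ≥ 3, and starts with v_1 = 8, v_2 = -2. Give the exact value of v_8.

1718

Compute successive terms:
v_3 = 30;  v_4 = 22;  v_5 = 142;  v_6 = 230;  v_7 = 798;  v_8 = 1718.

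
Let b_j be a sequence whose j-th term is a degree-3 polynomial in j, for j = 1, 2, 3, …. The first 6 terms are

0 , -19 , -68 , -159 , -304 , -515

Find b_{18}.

1st diffs: -19, -49, -91, -145, -211.
2nd diffs: -30, -42, -54, -66.
3rd diffs: -12, -12, -12 (constant).
Newton forward-difference form: b_j = (-19)·C(j-1,1) + (-30)·C(j-1,2) + (-12)·C(j-1,3).
At j = 18: j-1 = 17, so b_{18} = -323 - 4080 - 8160 = -12563.

-12563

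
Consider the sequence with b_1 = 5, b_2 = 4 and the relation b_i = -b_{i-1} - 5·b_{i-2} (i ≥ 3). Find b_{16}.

297369

b_3 = -29, b_4 = 9, b_5 = 136, …, b_{13} = -51179, b_{14} = -138316, b_{15} = 394211, b_{16} = 297369.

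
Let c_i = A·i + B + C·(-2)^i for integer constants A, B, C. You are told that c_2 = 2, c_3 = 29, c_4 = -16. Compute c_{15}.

Plug in i = 2, 3, 4: 2A + B + 4C = 2; 3A + B - 8C = 29; 4A + B + 16C = -16.
Subtracting the first from the second: A - 12C = 27.
Subtracting the second from the third: A + 24C = -45.
Solving: C = -2, A = 3, then B = 4.
So c_i = 3·i + 4 + (-2)·(-2)^i; at i=15 this is 65585.

65585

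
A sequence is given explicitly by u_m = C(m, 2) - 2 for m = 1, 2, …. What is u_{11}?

C(11, 2) = 55, so u_{11} = 53.

53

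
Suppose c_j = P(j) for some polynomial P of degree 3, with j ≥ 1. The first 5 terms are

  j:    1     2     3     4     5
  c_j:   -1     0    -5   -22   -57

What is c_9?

1st diffs: 1, -5, -17, -35.
2nd diffs: -6, -12, -18.
3rd diffs: -6, -6 (constant).
Newton forward-difference form: c_j = -1 + 1·C(j-1,1) + (-6)·C(j-1,2) + (-6)·C(j-1,3).
At j = 9: j-1 = 8, so c_9 = -1 + 8 - 168 - 336 = -497.

-497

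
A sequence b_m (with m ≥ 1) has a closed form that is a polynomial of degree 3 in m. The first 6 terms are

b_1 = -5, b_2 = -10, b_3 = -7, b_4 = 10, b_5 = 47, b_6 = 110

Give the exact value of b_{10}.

742

1st diffs: -5, 3, 17, 37, 63.
2nd diffs: 8, 14, 20, 26.
3rd diffs: 6, 6, 6 (constant).
So b_m = m^3 - 2m^2 - 6m + 2.
Evaluating at m = 10 gives b_{10} = 742.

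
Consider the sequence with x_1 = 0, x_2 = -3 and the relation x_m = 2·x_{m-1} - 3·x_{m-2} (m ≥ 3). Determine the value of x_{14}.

Applying the relation repeatedly:
x_3 = -6, x_4 = -3, x_5 = 12, …, x_{11} = 66, x_{12} = 789, x_{13} = 1380, x_{14} = 393.

393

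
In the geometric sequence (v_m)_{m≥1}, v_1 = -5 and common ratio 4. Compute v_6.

v_m = (-5)·4^(m-1).
v_6 = (-5)·4^5 = -5120.

-5120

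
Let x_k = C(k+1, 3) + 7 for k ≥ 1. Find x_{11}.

C(12, 3) = 220, so x_{11} = 227.

227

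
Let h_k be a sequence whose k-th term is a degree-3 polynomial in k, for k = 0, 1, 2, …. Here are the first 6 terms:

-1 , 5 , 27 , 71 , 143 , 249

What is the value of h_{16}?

1st diffs: 6, 22, 44, 72, 106.
2nd diffs: 16, 22, 28, 34.
3rd diffs: 6, 6, 6 (constant).
Newton forward-difference form: h_k = -1 + 6·C(k,1) + 16·C(k,2) + 6·C(k,3).
At k = 16: k = 16, so h_{16} = -1 + 96 + 1920 + 3360 = 5375.

5375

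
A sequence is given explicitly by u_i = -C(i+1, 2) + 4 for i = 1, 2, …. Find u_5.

-11

C(6, 2) = 15, so u_5 = -11.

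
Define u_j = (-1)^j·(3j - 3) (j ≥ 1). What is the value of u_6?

15

(-1)^6 = 1; 3j - 3 at j=6 is 15; so u_6 = 15.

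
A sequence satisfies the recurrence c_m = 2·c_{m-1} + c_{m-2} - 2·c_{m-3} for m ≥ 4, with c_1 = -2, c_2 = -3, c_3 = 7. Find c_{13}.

12283

Iterate the recurrence:
c_4 = 15; c_5 = 43; c_6 = 87; c_7 = 187; c_8 = 375; c_9 = 763; c_{10} = 1527; c_{11} = 3067; c_{12} = 6135; c_{13} = 12283.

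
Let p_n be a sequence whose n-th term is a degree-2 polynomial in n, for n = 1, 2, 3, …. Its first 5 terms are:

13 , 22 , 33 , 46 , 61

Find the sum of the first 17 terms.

1st diffs: 9, 11, 13, 15.
2nd diffs: 2, 2, 2 (constant).
Newton forward-difference form: p_n = 13 + 9·C(n-1,1) + 2·C(n-1,2).
Continuing: …, 78, 97, 118, 141, …, p_{17} = 397.
Summing n = 1..17 (17 terms) gives 2805.

2805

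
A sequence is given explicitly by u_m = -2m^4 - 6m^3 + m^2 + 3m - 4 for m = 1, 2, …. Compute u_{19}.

-301382

u_{19} = -2·19^4 - 6·19^3 + 1·19^2 + 3·19 - 4 = -301382.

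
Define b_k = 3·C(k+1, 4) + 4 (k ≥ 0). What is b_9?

634

C(10, 4) = 210, so b_9 = 634.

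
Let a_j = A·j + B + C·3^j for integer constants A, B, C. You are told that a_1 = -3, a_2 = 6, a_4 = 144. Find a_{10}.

The three given values yield: A + B + 3C = -3; 2A + B + 9C = 6; 4A + B + 81C = 144.
Subtracting the first from the second: A + 6C = 9.
Subtracting the second from the third: 2A + 72C = 138.
Solving: C = 2, A = -3, then B = -6.
Hence a_{10} = -3·10 + (-6) + 2·59049 = 118062.

118062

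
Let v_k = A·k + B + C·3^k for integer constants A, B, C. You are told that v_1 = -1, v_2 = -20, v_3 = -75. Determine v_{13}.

The three given values yield: A + B + 3C = -1; 2A + B + 9C = -20; 3A + B + 27C = -75.
Subtracting the first from the second: A + 6C = -19.
Subtracting the second from the third: A + 18C = -55.
Solving: C = -3, A = -1, then B = 9.
Hence v_{13} = -1·13 + 9 + (-3)·1594323 = -4782973.

-4782973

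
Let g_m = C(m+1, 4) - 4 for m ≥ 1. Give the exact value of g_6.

31

C(7, 4) = 35, so g_6 = 31.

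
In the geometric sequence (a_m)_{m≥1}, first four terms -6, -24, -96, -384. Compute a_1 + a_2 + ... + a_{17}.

Common ratio r = 4.
a_m = (-6)·4^(m-1).
S = (-6)·(4^17 - 1)/(4 - 1) = (-6)·(17179869184 - 1)/(3) = -34359738366.

-34359738366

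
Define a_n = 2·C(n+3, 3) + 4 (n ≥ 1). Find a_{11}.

C(14, 3) = 364, so a_{11} = 732.

732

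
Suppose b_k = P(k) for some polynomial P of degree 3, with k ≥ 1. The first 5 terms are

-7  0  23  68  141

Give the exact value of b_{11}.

1st diffs: 7, 23, 45, 73.
2nd diffs: 16, 22, 28.
3rd diffs: 6, 6 (constant).
So b_k = k^3 + 2k^2 - 6k - 4.
Evaluating at k = 11 gives b_{11} = 1503.

1503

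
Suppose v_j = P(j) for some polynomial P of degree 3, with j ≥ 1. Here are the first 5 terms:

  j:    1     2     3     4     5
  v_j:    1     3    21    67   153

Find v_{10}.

1st diffs: 2, 18, 46, 86.
2nd diffs: 16, 28, 40.
3rd diffs: 12, 12 (constant).
Newton forward-difference form: v_j = 1 + 2·C(j-1,1) + 16·C(j-1,2) + 12·C(j-1,3).
At j = 10: j-1 = 9, so v_{10} = 1 + 18 + 576 + 1008 = 1603.

1603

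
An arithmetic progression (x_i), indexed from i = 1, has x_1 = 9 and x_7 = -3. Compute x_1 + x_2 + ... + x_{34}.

Common difference d = (-3 - 9) / (7 - 1) = -2.
x_i = 9 + (i - 1)·(-2).
x_{34} = -57; S = 34·(9 + (-57))/2 = -816.

-816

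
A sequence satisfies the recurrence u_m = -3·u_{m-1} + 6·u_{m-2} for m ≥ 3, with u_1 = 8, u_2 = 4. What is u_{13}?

Iterate the recurrence:
u_3 = 36;  u_4 = -84;  u_5 = 468;  …;  u_{10} = -709236;  u_{11} = 3101652;  u_{12} = -13560372;  u_{13} = 59291028.

59291028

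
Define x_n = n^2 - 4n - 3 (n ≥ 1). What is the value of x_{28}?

x_{28} = 1·28^2 - 4·28 - 3 = 669.

669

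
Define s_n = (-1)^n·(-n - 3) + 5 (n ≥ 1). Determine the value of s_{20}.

-18

(-1)^20 = 1; -n - 3 at n=20 is -23; so s_{20} = -18.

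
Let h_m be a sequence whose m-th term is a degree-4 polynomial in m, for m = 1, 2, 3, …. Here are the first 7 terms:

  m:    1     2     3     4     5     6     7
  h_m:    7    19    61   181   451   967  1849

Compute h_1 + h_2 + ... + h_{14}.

1st diffs: 12, 42, 120, 270, 516, 882.
2nd diffs: 30, 78, 150, 246, 366.
3rd diffs: 48, 72, 96, 120.
4th diffs: 24, 24, 24 (constant).
So h_m = m^4 - 2m^3 + 2m^2 + 5m + 1.
Continuing: …, 3241, 5311, 8251, 12277, …, h_{14} = 33391.
Summing m = 1..14 (14 terms) gives 108206.

108206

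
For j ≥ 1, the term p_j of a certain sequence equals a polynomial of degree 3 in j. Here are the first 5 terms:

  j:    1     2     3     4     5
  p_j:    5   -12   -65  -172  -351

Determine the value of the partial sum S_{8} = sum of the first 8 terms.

-3712

1st diffs: -17, -53, -107, -179.
2nd diffs: -36, -54, -72.
3rd diffs: -18, -18 (constant).
Newton forward-difference form: p_j = 5 + (-17)·C(j-1,1) + (-36)·C(j-1,2) + (-18)·C(j-1,3).
Continuing: -620, -997, -1500.
Summing j = 1..8 (8 terms) gives -3712.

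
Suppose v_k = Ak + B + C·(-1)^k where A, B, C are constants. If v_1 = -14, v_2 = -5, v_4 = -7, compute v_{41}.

-54

The three given values yield: A + B - C = -14; 2A + B + C = -5; 4A + B + C = -7.
Subtracting the first from the second: A + 2C = 9.
Subtracting the second from the third: 2A = -2.
Solving: C = 5, A = -1, then B = -8.
So v_k = -1·k + (-8) + 5·(-1)^k; at k=41 this is -54.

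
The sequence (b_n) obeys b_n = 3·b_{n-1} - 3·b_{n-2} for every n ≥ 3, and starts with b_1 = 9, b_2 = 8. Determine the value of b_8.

-216

b_3 = -3  b_4 = -33  b_5 = -90  b_6 = -171  b_7 = -243  b_8 = -216.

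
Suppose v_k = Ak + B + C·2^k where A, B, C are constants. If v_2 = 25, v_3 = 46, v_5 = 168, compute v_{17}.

Write the equations: 2A + B + 4C = 25; 3A + B + 8C = 46; 5A + B + 32C = 168.
Subtracting the first from the second: A + 4C = 21.
Subtracting the second from the third: 2A + 24C = 122.
Solving: C = 5, A = 1, then B = 3.
So v_k = 1·k + 3 + 5·2^k; at k=17 this is 655380.

655380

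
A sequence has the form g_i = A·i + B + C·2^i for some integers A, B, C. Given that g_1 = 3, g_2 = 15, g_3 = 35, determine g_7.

531

The three given values yield: A + B + 2C = 3; 2A + B + 4C = 15; 3A + B + 8C = 35.
Subtracting the first from the second: A + 2C = 12.
Subtracting the second from the third: A + 4C = 20.
Solving: C = 4, A = 4, then B = -9.
So g_i = 4·i + (-9) + 4·2^i; at i=7 this is 531.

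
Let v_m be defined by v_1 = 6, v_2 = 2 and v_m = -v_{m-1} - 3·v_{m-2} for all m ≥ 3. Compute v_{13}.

-4874

Compute successive terms:
v_3 = -20; v_4 = 14; v_5 = 46; …; v_{10} = -778; v_{11} = 1270; v_{12} = 1064; v_{13} = -4874.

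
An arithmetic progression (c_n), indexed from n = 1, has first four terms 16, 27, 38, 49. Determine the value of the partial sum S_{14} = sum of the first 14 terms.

Common difference d = 11.
c_n = 16 + (n - 1)·11.
c_{14} = 159; S = 14·(16 + 159)/2 = 1225.

1225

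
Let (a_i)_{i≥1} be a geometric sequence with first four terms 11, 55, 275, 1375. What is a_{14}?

Common ratio r = 5.
a_i = 11·5^(i-1).
a_{14} = 11·5^13 = 13427734375.

13427734375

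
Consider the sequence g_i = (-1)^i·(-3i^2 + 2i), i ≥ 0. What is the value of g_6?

(-1)^6 = 1; -3i^2 + 2i at i=6 is -96; so g_6 = -96.

-96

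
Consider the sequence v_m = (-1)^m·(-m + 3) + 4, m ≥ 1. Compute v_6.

1

(-1)^6 = 1; -m + 3 at m=6 is -3; so v_6 = 1.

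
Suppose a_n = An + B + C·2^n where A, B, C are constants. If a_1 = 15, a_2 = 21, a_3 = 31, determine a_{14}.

32805

At n = 1, 2, 3: A + B + 2C = 15; 2A + B + 4C = 21; 3A + B + 8C = 31.
Subtracting the first from the second: A + 2C = 6.
Subtracting the second from the third: A + 4C = 10.
Solving: C = 2, A = 2, then B = 9.
So a_n = 2·n + 9 + 2·2^n; at n=14 this is 32805.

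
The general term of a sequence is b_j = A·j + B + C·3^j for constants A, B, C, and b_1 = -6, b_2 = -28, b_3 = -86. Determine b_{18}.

The three given values yield: A + B + 3C = -6; 2A + B + 9C = -28; 3A + B + 27C = -86.
Subtracting the first from the second: A + 6C = -22.
Subtracting the second from the third: A + 18C = -58.
Solving: C = -3, A = -4, then B = 7.
So b_j = -4·j + 7 + (-3)·3^j; at j=18 this is -1162261532.

-1162261532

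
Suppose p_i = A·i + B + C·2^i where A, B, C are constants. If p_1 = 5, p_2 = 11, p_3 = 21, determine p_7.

269

At i = 1, 2, 3: A + B + 2C = 5; 2A + B + 4C = 11; 3A + B + 8C = 21.
Subtracting the first from the second: A + 2C = 6.
Subtracting the second from the third: A + 4C = 10.
Solving: C = 2, A = 2, then B = -1.
So p_i = 2·i + (-1) + 2·2^i; at i=7 this is 269.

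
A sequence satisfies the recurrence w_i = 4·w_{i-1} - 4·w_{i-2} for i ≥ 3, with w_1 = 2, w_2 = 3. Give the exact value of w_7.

-64

Compute successive terms:
w_3 = 4;  w_4 = 4;  w_5 = 0;  w_6 = -16;  w_7 = -64.
(Characteristic roots are 2 and 2.)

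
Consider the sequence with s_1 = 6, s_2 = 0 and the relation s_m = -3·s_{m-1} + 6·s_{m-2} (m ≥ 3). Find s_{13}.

Iterate the recurrence:
s_3 = 36;  s_4 = -108;  s_5 = 540;  …;  s_{10} = -836892;  s_{11} = 3659580;  s_{12} = -16000092;  s_{13} = 69957756.

69957756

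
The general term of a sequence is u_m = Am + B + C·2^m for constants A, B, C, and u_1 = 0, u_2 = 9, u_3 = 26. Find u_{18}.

Plug in m = 1, 2, 3: A + B + 2C = 0; 2A + B + 4C = 9; 3A + B + 8C = 26.
Subtracting the first from the second: A + 2C = 9.
Subtracting the second from the third: A + 4C = 17.
Solving: C = 4, A = 1, then B = -9.
So u_m = 1·m + (-9) + 4·2^m; at m=18 this is 1048585.

1048585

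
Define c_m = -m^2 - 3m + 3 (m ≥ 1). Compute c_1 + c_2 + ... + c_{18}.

Over m = 1..18: Σm = 171, Σm² = 2109.
Total = (-1)·2109 + (-3)·171 + (3)·18 = -2568.

-2568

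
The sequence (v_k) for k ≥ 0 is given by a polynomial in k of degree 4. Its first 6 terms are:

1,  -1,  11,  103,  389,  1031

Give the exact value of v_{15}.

1st diffs: -2, 12, 92, 286, 642.
2nd diffs: 14, 80, 194, 356.
3rd diffs: 66, 114, 162.
4th diffs: 48, 48 (constant).
Newton forward-difference form: v_k = 1 + (-2)·C(k,1) + 14·C(k,2) + 66·C(k,3) + 48·C(k,4).
At k = 15: k = 15, so v_{15} = 1 - 30 + 1470 + 30030 + 65520 = 96991.

96991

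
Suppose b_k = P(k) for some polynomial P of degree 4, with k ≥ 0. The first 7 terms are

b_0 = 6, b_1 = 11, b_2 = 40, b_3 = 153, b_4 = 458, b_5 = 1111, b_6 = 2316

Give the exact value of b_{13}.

53423

1st diffs: 5, 29, 113, 305, 653, 1205.
2nd diffs: 24, 84, 192, 348, 552.
3rd diffs: 60, 108, 156, 204.
4th diffs: 48, 48, 48 (constant).
Newton forward-difference form: b_k = 6 + 5·C(k,1) + 24·C(k,2) + 60·C(k,3) + 48·C(k,4).
At k = 13: k = 13, so b_{13} = 6 + 65 + 1872 + 17160 + 34320 = 53423.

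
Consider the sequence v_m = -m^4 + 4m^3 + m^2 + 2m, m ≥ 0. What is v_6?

v_6 = -1·6^4 + 4·6^3 + 1·6^2 + 2·6 = -384.

-384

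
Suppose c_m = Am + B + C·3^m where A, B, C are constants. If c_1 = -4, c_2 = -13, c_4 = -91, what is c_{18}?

The three given values yield: A + B + 3C = -4; 2A + B + 9C = -13; 4A + B + 81C = -91.
Subtracting the first from the second: A + 6C = -9.
Subtracting the second from the third: 2A + 72C = -78.
Solving: C = -1, A = -3, then B = 2.
Hence c_{18} = -3·18 + 2 + (-1)·387420489 = -387420541.

-387420541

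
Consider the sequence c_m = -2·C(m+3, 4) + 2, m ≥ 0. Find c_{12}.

C(15, 4) = 1365, so c_{12} = -2728.

-2728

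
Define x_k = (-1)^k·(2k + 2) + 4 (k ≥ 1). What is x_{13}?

(-1)^13 = -1; 2k + 2 at k=13 is 28; so x_{13} = -24.

-24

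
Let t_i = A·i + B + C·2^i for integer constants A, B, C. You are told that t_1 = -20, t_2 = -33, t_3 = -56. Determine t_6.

Plug in i = 1, 2, 3: A + B + 2C = -20; 2A + B + 4C = -33; 3A + B + 8C = -56.
Subtracting the first from the second: A + 2C = -13.
Subtracting the second from the third: A + 4C = -23.
Solving: C = -5, A = -3, then B = -7.
So t_i = -3·i + (-7) + (-5)·2^i; at i=6 this is -345.

-345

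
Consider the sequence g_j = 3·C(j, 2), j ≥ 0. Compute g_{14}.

273

C(14, 2) = 91, so g_{14} = 273.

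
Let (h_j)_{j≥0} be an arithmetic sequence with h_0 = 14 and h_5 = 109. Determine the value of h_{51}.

Common difference d = (109 - 14) / (5 - 0) = 19.
h_j = 14 + (j - 0)·19.
h_{51} = 14 + 51·19 = 983.

983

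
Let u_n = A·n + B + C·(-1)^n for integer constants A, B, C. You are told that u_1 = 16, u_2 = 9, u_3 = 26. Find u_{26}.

Write the equations: A + B - C = 16; 2A + B + C = 9; 3A + B - C = 26.
Subtracting the first from the second: A + 2C = -7.
Subtracting the second from the third: A - 2C = 17.
Solving: C = -6, A = 5, then B = 5.
Hence u_{26} = 5·26 + 5 + (-6)·1 = 129.

129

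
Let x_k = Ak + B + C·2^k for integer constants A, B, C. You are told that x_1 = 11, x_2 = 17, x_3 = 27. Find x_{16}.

131109

The three given values yield: A + B + 2C = 11; 2A + B + 4C = 17; 3A + B + 8C = 27.
Subtracting the first from the second: A + 2C = 6.
Subtracting the second from the third: A + 4C = 10.
Solving: C = 2, A = 2, then B = 5.
So x_k = 2·k + 5 + 2·2^k; at k=16 this is 131109.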